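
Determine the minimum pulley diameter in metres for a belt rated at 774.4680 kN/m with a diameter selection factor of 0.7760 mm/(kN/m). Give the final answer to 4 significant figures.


D = 774.4680 * 0.7760 / 1000
D = 0.6010 m


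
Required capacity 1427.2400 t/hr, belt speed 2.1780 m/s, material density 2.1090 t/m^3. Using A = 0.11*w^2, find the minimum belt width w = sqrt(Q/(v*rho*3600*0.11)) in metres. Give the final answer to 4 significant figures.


A_req = 1427.2400 / (2.1780 * 2.1090 * 3600) = 0.0863098 m^2
w = sqrt(0.0863098 / 0.11)
w = 0.8858 m


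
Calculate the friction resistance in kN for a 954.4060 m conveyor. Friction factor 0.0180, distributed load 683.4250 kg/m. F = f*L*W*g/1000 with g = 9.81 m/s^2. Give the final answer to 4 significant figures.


F = 0.0180 * 954.4060 * 683.4250 * 9.81 / 1000
F = 115.2 kN


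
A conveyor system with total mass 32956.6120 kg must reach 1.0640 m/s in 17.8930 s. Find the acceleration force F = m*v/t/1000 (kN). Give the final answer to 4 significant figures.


F = 32956.6120 * 1.0640 / 17.8930 / 1000
F = 1.960 kN


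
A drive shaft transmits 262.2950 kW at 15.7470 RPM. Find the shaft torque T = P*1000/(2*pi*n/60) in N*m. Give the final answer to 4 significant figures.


omega = 2*pi*15.7470/60 = 1.64902 rad/s
T = 262.2950*1000 / 1.64902
T = 159100 N*m


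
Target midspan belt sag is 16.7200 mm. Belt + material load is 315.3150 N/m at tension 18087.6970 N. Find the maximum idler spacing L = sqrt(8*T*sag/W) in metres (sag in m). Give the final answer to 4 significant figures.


sag = 16.7200/1000 = 0.016720 m
L = sqrt(8 * 18087.6970 * 0.016720 / 315.3150)
L = 2.770 m


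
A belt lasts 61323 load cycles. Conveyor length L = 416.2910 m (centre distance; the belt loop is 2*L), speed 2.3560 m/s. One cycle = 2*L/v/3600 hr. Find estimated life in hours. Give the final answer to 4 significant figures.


cycle_time = 2 * 416.2910 / 2.3560 / 3600 = 0.0981633 hr
life = 61323 * 0.0981633 = 6020 hours


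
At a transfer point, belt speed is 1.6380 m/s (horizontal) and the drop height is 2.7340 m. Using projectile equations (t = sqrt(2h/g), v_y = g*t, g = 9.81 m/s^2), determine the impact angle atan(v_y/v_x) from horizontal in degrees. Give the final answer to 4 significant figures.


t = sqrt(2*2.7340/9.81) = 0.746586 s
v_y = 9.81 * 0.746586 = 7.32401 m/s
angle = atan(7.32401 / 1.6380) = 77.39 deg


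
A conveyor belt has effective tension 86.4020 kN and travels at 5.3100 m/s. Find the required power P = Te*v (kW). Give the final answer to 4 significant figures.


P = Te * v = 86.4020 * 5.3100
P = 458.8 kW


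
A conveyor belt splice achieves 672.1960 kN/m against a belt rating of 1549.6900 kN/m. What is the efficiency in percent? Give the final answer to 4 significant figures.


Eff = 672.1960 / 1549.6900 * 100
Eff = 43.38 %


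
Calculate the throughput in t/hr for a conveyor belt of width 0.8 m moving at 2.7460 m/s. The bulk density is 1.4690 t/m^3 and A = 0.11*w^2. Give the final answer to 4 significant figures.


A = 0.11 * 0.8^2 = 0.0704 m^2
C = 0.0704 * 2.7460 * 1.4690 * 3600
C = 1022 t/hr


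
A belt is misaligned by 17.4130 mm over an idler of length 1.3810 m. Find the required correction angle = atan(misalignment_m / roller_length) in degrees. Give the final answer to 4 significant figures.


misalign_m = 17.4130 / 1000 = 0.017413 m
angle = atan(0.017413 / 1.3810)
angle = 0.7224 deg


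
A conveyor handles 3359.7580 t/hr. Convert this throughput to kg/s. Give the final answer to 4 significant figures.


m_dot = 3359.7580 * 1000 / 3600
m_dot = 933.3 kg/s


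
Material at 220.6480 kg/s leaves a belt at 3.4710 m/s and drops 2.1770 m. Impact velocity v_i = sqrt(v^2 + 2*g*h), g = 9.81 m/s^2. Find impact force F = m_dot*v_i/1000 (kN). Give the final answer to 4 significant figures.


v_i = sqrt(3.4710^2 + 2*9.81*2.1770) = 7.40004 m/s
F = 220.6480 * 7.40004 / 1000
F = 1.633 kN


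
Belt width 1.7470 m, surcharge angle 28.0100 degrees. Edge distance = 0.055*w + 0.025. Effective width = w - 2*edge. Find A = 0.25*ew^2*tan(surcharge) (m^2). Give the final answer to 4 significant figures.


edge = 0.055*1.7470 + 0.025 = 0.121085 m
ew = 1.7470 - 2*0.121085 = 1.50483 m
A = 0.25 * 1.50483^2 * tan(28.0100 deg)
A = 0.3011 m^2


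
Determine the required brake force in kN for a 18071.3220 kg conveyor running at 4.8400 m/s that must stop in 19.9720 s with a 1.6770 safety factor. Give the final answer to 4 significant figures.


F = 18071.3220 * 4.8400 / 19.9720 * 1.6770 / 1000
F = 7.344 kN


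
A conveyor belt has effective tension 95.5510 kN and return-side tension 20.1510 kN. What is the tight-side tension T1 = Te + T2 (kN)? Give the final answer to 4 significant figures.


T1 = Te + T2 = 95.5510 + 20.1510
T1 = 115.7 kN


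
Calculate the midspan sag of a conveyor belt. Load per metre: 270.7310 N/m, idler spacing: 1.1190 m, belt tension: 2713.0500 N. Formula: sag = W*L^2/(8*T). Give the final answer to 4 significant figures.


sag = 270.7310 * 1.1190^2 / (8 * 2713.0500)
sag = 0.01562 m


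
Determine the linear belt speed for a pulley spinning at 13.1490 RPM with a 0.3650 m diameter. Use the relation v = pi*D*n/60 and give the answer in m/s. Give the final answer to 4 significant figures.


v = pi * 0.3650 * 13.1490 / 60
v = 0.2513 m/s


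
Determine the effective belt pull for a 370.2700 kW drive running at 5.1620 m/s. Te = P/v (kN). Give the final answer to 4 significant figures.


Te = P / v = 370.2700 / 5.1620
Te = 71.73 kN


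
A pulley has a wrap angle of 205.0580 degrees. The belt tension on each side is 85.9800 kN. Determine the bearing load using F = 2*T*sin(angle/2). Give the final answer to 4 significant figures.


F = 2 * 85.9800 * sin(205.0580/2 deg)
F = 167.9 kN


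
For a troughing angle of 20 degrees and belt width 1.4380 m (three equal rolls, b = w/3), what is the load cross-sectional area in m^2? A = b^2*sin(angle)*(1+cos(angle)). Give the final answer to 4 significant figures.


b = 1.4380/3 = 0.479333 m
A = 0.479333^2 * sin(20 deg) * (1 + cos(20 deg))
A = 0.1524 m^2


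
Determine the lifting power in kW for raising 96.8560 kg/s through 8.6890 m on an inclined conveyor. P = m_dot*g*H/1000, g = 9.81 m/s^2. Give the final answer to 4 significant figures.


P = 96.8560 * 9.81 * 8.6890 / 1000
P = 8.256 kW


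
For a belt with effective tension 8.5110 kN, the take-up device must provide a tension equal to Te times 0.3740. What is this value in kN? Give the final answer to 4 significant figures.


T_tu = 8.5110 * 0.3740
T_tu = 3.183 kN


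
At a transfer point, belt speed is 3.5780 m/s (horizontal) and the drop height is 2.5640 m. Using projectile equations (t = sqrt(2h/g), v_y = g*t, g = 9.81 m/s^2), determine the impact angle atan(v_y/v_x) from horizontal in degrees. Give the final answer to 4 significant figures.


t = sqrt(2*2.5640/9.81) = 0.723002 s
v_y = 9.81 * 0.723002 = 7.09265 m/s
angle = atan(7.09265 / 3.5780) = 63.23 deg


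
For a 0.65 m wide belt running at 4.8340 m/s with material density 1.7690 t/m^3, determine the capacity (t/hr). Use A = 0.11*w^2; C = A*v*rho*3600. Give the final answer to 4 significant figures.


A = 0.11 * 0.65^2 = 0.046475 m^2
C = 0.046475 * 4.8340 * 1.7690 * 3600
C = 1431 t/hr


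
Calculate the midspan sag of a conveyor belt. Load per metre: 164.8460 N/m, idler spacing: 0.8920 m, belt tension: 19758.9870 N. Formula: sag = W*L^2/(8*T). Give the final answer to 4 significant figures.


sag = 164.8460 * 0.8920^2 / (8 * 19758.9870)
sag = 0.0008298 m


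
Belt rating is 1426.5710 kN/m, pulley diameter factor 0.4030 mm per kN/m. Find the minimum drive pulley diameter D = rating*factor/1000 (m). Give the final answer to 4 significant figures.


D = 1426.5710 * 0.4030 / 1000
D = 0.5749 m


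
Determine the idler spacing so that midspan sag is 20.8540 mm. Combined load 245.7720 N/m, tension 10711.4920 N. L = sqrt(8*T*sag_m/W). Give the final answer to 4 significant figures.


sag = 20.8540/1000 = 0.020854 m
L = sqrt(8 * 10711.4920 * 0.020854 / 245.7720)
L = 2.696 m


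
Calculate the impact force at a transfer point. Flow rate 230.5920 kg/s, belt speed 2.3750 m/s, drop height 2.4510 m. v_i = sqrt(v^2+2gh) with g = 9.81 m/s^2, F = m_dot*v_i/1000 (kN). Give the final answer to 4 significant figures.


v_i = sqrt(2.3750^2 + 2*9.81*2.4510) = 7.33002 m/s
F = 230.5920 * 7.33002 / 1000
F = 1.690 kN


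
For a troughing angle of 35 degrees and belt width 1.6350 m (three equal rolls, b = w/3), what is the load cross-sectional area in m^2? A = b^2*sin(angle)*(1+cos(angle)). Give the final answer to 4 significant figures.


b = 1.6350/3 = 0.545 m
A = 0.545^2 * sin(35 deg) * (1 + cos(35 deg))
A = 0.3099 m^2


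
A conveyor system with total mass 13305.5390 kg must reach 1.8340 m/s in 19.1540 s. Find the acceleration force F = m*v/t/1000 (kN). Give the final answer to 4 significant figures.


F = 13305.5390 * 1.8340 / 19.1540 / 1000
F = 1.274 kN


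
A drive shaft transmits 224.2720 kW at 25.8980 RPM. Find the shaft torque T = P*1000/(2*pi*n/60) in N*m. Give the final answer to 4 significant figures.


omega = 2*pi*25.8980/60 = 2.71203 rad/s
T = 224.2720*1000 / 2.71203
T = 82700 N*m


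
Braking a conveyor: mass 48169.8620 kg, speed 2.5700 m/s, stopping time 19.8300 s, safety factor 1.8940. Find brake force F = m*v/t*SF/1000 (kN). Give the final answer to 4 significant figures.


F = 48169.8620 * 2.5700 / 19.8300 * 1.8940 / 1000
F = 11.82 kN


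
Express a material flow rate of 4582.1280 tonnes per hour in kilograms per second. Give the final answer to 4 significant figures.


m_dot = 4582.1280 * 1000 / 3600
m_dot = 1273 kg/s


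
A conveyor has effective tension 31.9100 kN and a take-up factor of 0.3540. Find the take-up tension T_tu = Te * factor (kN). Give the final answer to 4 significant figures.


T_tu = 31.9100 * 0.3540
T_tu = 11.30 kN


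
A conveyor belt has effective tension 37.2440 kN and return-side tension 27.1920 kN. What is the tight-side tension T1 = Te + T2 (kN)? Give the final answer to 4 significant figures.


T1 = Te + T2 = 37.2440 + 27.1920
T1 = 64.44 kN


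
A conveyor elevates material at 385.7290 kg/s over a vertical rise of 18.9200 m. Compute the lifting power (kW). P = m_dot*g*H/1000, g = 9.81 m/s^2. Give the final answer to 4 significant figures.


P = 385.7290 * 9.81 * 18.9200 / 1000
P = 71.59 kW


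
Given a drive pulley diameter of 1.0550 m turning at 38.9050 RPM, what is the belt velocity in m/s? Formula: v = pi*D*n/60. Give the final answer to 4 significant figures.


v = pi * 1.0550 * 38.9050 / 60
v = 2.149 m/s


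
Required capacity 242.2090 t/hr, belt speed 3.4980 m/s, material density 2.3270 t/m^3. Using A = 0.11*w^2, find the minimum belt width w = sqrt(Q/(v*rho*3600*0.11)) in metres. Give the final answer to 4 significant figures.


A_req = 242.2090 / (3.4980 * 2.3270 * 3600) = 0.00826555 m^2
w = sqrt(0.00826555 / 0.11)
w = 0.2741 m


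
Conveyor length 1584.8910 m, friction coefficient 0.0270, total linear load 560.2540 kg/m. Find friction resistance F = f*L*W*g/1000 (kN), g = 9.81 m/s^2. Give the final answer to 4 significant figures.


F = 0.0270 * 1584.8910 * 560.2540 * 9.81 / 1000
F = 235.2 kN


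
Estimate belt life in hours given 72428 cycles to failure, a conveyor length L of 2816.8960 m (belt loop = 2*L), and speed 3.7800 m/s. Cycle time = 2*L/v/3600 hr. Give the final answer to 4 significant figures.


cycle_time = 2 * 2816.8960 / 3.7800 / 3600 = 0.414006 hr
life = 72428 * 0.414006 = 29990 hours


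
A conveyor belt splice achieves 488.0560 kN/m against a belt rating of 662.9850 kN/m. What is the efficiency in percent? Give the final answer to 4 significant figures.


Eff = 488.0560 / 662.9850 * 100
Eff = 73.61 %


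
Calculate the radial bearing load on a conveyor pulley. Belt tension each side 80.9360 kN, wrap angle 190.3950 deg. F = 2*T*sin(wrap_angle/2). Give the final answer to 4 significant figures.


F = 2 * 80.9360 * sin(190.3950/2 deg)
F = 161.2 kN


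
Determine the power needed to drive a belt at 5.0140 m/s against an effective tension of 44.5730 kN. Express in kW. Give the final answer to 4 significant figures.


P = Te * v = 44.5730 * 5.0140
P = 223.5 kW


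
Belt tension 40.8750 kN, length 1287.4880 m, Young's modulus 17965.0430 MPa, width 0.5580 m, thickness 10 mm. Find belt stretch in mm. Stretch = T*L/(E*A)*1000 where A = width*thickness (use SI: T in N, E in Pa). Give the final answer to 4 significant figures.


A = 0.5580 * 0.01 = 0.00558 m^2
Stretch = 40.8750*1000 * 1287.4880 / (17965.0430e6 * 0.00558) * 1000
Stretch = 525.0 mm


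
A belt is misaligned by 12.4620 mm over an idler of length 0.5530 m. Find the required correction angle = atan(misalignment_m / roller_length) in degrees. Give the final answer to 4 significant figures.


misalign_m = 12.4620 / 1000 = 0.012462 m
angle = atan(0.012462 / 0.5530)
angle = 1.291 deg


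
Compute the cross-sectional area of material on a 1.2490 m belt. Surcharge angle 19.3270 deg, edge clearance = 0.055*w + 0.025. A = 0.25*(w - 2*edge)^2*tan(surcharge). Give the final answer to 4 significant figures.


edge = 0.055*1.2490 + 0.025 = 0.093695 m
ew = 1.2490 - 2*0.093695 = 1.06161 m
A = 0.25 * 1.06161^2 * tan(19.3270 deg)
A = 0.09882 m^2


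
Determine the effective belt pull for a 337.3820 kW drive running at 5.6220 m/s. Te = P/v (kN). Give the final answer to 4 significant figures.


Te = P / v = 337.3820 / 5.6220
Te = 60.01 kN


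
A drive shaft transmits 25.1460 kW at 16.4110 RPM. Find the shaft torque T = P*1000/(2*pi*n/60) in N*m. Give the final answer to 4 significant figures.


omega = 2*pi*16.4110/60 = 1.71856 rad/s
T = 25.1460*1000 / 1.71856
T = 14630 N*m


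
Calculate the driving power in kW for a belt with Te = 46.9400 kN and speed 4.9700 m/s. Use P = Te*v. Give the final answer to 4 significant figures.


P = Te * v = 46.9400 * 4.9700
P = 233.3 kW


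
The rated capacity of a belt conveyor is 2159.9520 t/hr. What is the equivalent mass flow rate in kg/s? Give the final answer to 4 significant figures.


m_dot = 2159.9520 * 1000 / 3600
m_dot = 600.0 kg/s


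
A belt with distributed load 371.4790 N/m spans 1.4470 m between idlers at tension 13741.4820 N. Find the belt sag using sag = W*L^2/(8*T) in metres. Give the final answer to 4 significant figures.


sag = 371.4790 * 1.4470^2 / (8 * 13741.4820)
sag = 0.007075 m


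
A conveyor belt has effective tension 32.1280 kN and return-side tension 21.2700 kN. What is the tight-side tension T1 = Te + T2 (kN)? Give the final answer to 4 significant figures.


T1 = Te + T2 = 32.1280 + 21.2700
T1 = 53.40 kN


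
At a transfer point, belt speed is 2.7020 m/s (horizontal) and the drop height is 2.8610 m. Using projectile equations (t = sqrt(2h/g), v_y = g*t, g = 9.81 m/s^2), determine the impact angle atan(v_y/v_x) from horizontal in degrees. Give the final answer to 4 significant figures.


t = sqrt(2*2.8610/9.81) = 0.763729 s
v_y = 9.81 * 0.763729 = 7.49218 m/s
angle = atan(7.49218 / 2.7020) = 70.17 deg


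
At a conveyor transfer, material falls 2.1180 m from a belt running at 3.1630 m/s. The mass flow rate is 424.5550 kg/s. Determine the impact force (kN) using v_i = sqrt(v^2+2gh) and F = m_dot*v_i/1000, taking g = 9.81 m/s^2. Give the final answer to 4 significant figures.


v_i = sqrt(3.1630^2 + 2*9.81*2.1180) = 7.18051 m/s
F = 424.5550 * 7.18051 / 1000
F = 3.049 kN


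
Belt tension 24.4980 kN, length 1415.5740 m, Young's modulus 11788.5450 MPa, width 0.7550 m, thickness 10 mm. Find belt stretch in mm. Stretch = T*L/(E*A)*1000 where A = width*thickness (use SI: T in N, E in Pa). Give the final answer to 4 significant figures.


A = 0.7550 * 0.01 = 0.00755 m^2
Stretch = 24.4980*1000 * 1415.5740 / (11788.5450e6 * 0.00755) * 1000
Stretch = 389.6 mm


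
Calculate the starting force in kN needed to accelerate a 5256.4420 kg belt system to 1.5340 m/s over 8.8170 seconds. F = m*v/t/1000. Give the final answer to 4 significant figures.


F = 5256.4420 * 1.5340 / 8.8170 / 1000
F = 0.9145 kN


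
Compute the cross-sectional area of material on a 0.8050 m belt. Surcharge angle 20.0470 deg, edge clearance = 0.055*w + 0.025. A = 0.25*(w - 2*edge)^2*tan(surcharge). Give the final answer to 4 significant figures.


edge = 0.055*0.8050 + 0.025 = 0.069275 m
ew = 0.8050 - 2*0.069275 = 0.66645 m
A = 0.25 * 0.66645^2 * tan(20.0470 deg)
A = 0.04052 m^2


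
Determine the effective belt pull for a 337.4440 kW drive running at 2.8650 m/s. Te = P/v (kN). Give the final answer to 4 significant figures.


Te = P / v = 337.4440 / 2.8650
Te = 117.8 kN


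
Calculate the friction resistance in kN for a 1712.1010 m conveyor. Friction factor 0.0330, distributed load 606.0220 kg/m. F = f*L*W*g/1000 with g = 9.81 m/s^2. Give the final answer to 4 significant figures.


F = 0.0330 * 1712.1010 * 606.0220 * 9.81 / 1000
F = 335.9 kN


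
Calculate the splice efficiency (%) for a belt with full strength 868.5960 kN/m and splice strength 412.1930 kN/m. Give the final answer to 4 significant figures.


Eff = 412.1930 / 868.5960 * 100
Eff = 47.46 %


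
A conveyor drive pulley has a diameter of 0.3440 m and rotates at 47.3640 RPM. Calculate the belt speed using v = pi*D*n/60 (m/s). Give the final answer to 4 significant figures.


v = pi * 0.3440 * 47.3640 / 60
v = 0.8531 m/s


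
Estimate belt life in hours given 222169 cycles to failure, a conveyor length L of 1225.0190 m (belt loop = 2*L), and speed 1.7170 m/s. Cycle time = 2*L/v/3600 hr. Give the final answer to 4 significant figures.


cycle_time = 2 * 1225.0190 / 1.7170 / 3600 = 0.396369 hr
life = 222169 * 0.396369 = 88060 hours


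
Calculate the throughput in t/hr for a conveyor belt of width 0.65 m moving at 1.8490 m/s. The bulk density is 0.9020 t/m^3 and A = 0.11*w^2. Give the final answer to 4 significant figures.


A = 0.11 * 0.65^2 = 0.046475 m^2
C = 0.046475 * 1.8490 * 0.9020 * 3600
C = 279.0 t/hr


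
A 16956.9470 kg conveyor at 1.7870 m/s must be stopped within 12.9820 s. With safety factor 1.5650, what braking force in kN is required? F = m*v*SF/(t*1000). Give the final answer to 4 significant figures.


F = 16956.9470 * 1.7870 / 12.9820 * 1.5650 / 1000
F = 3.653 kN


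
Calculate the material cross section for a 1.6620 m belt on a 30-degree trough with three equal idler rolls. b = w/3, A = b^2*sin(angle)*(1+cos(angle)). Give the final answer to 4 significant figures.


b = 1.6620/3 = 0.554 m
A = 0.554^2 * sin(30 deg) * (1 + cos(30 deg))
A = 0.2864 m^2


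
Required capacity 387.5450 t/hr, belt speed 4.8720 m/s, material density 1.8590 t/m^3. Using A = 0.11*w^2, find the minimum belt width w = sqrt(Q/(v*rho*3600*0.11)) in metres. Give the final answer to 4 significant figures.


A_req = 387.5450 / (4.8720 * 1.8590 * 3600) = 0.0118859 m^2
w = sqrt(0.0118859 / 0.11)
w = 0.3287 m


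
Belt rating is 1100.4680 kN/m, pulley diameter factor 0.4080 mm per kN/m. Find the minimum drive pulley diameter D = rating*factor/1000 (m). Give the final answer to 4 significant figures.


D = 1100.4680 * 0.4080 / 1000
D = 0.4490 m


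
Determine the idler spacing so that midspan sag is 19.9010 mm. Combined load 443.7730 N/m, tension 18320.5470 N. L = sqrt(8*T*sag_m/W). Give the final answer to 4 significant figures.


sag = 19.9010/1000 = 0.019901 m
L = sqrt(8 * 18320.5470 * 0.019901 / 443.7730)
L = 2.564 m


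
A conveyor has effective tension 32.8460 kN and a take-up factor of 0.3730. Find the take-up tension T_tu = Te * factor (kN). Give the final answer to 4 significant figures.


T_tu = 32.8460 * 0.3730
T_tu = 12.25 kN


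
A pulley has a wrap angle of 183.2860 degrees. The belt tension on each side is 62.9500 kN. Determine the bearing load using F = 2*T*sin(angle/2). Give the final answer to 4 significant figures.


F = 2 * 62.9500 * sin(183.2860/2 deg)
F = 125.8 kN


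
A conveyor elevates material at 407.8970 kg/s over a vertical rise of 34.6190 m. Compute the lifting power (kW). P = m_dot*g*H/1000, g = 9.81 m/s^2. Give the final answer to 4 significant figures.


P = 407.8970 * 9.81 * 34.6190 / 1000
P = 138.5 kW


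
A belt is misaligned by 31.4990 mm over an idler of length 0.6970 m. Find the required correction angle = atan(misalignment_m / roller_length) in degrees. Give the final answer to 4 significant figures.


misalign_m = 31.4990 / 1000 = 0.031499 m
angle = atan(0.031499 / 0.6970)
angle = 2.588 deg


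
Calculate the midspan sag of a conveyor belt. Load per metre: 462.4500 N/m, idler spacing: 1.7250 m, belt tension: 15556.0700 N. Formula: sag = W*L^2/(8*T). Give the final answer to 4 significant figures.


sag = 462.4500 * 1.7250^2 / (8 * 15556.0700)
sag = 0.01106 m


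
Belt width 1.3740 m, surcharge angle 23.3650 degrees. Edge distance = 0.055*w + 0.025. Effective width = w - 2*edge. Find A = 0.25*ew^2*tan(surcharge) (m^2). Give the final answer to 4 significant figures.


edge = 0.055*1.3740 + 0.025 = 0.10057 m
ew = 1.3740 - 2*0.10057 = 1.17286 m
A = 0.25 * 1.17286^2 * tan(23.3650 deg)
A = 0.1486 m^2


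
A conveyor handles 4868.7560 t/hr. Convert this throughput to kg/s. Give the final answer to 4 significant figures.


m_dot = 4868.7560 * 1000 / 3600
m_dot = 1352 kg/s


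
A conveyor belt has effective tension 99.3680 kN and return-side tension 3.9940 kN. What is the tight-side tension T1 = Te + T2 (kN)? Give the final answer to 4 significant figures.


T1 = Te + T2 = 99.3680 + 3.9940
T1 = 103.4 kN


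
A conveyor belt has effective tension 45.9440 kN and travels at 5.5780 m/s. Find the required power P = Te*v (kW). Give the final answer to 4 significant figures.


P = Te * v = 45.9440 * 5.5780
P = 256.3 kW


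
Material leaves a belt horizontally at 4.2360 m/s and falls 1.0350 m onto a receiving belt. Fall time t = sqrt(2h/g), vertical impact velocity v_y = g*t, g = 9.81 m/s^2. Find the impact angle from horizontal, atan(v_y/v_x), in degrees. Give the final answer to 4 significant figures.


t = sqrt(2*1.0350/9.81) = 0.459357 s
v_y = 9.81 * 0.459357 = 4.50629 m/s
angle = atan(4.50629 / 4.2360) = 46.77 deg


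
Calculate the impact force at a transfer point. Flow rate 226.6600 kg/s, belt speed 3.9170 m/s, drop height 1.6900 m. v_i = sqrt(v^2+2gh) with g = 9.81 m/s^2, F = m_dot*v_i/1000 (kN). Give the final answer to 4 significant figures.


v_i = sqrt(3.9170^2 + 2*9.81*1.6900) = 6.96424 m/s
F = 226.6600 * 6.96424 / 1000
F = 1.579 kN


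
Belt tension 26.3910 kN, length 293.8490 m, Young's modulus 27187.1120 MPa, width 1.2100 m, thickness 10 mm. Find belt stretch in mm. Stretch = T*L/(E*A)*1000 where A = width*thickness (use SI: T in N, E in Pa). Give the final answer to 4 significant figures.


A = 1.2100 * 0.01 = 0.01210 m^2
Stretch = 26.3910*1000 * 293.8490 / (27187.1120e6 * 0.01210) * 1000
Stretch = 23.57 mm


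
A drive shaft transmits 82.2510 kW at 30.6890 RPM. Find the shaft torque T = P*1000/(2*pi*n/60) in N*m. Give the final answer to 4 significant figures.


omega = 2*pi*30.6890/60 = 3.21374 rad/s
T = 82.2510*1000 / 3.21374
T = 25590 N*m


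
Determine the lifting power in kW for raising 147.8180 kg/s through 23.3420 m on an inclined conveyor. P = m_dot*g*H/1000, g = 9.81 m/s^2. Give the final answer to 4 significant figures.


P = 147.8180 * 9.81 * 23.3420 / 1000
P = 33.85 kW


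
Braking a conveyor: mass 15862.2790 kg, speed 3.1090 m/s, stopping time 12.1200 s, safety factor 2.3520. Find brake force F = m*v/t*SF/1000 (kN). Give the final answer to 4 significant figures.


F = 15862.2790 * 3.1090 / 12.1200 * 2.3520 / 1000
F = 9.570 kN


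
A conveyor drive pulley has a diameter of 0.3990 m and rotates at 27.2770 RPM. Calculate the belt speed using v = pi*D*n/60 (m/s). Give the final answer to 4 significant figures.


v = pi * 0.3990 * 27.2770 / 60
v = 0.5699 m/s


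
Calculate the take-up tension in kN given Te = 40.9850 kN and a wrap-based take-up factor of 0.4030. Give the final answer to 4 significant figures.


T_tu = 40.9850 * 0.4030
T_tu = 16.52 kN


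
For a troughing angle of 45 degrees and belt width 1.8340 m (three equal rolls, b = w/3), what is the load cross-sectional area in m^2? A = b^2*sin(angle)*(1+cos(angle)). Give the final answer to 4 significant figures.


b = 1.8340/3 = 0.611333 m
A = 0.611333^2 * sin(45 deg) * (1 + cos(45 deg))
A = 0.4511 m^2


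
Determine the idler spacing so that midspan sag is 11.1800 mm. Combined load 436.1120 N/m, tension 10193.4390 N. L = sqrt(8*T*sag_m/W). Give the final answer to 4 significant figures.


sag = 11.1800/1000 = 0.011180 m
L = sqrt(8 * 10193.4390 * 0.011180 / 436.1120)
L = 1.446 m


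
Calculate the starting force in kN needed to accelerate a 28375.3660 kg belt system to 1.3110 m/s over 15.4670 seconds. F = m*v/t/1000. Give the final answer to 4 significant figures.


F = 28375.3660 * 1.3110 / 15.4670 / 1000
F = 2.405 kN


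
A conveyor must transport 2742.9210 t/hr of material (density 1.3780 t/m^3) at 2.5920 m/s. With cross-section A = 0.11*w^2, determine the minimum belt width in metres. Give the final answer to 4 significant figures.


A_req = 2742.9210 / (2.5920 * 1.3780 * 3600) = 0.213318 m^2
w = sqrt(0.213318 / 0.11)
w = 1.393 m


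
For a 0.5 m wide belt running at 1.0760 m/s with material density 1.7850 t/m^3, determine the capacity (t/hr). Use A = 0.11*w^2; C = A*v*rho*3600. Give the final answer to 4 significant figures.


A = 0.11 * 0.5^2 = 0.0275 m^2
C = 0.0275 * 1.0760 * 1.7850 * 3600
C = 190.1 t/hr


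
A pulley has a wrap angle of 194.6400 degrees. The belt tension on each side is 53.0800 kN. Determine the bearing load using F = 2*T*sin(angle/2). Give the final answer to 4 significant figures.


F = 2 * 53.0800 * sin(194.6400/2 deg)
F = 105.3 kN


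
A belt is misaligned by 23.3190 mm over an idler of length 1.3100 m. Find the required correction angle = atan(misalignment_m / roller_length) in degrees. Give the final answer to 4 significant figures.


misalign_m = 23.3190 / 1000 = 0.023319 m
angle = atan(0.023319 / 1.3100)
angle = 1.020 deg


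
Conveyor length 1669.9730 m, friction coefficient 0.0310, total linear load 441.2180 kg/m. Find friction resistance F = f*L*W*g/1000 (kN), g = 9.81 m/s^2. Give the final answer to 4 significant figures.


F = 0.0310 * 1669.9730 * 441.2180 * 9.81 / 1000
F = 224.1 kN


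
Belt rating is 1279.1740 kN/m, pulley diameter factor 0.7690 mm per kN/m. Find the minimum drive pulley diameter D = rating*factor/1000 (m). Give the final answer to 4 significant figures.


D = 1279.1740 * 0.7690 / 1000
D = 0.9837 m


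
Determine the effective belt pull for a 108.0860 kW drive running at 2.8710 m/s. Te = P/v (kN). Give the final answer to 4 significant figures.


Te = P / v = 108.0860 / 2.8710
Te = 37.65 kN


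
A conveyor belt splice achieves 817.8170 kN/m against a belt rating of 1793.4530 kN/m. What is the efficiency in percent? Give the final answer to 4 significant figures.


Eff = 817.8170 / 1793.4530 * 100
Eff = 45.60 %


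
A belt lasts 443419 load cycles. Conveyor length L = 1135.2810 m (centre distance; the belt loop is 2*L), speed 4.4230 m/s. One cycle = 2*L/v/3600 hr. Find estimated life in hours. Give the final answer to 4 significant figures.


cycle_time = 2 * 1135.2810 / 4.4230 / 3600 = 0.142598 hr
life = 443419 * 0.142598 = 63230 hours


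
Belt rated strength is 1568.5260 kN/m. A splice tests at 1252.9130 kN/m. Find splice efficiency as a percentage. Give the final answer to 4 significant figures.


Eff = 1252.9130 / 1568.5260 * 100
Eff = 79.88 %


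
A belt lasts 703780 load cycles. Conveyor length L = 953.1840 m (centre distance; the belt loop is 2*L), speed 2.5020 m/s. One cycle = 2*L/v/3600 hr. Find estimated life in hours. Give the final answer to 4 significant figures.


cycle_time = 2 * 953.1840 / 2.5020 / 3600 = 0.211649 hr
life = 703780 * 0.211649 = 149000 hours


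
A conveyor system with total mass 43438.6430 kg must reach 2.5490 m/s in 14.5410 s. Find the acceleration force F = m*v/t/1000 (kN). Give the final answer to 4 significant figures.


F = 43438.6430 * 2.5490 / 14.5410 / 1000
F = 7.615 kN


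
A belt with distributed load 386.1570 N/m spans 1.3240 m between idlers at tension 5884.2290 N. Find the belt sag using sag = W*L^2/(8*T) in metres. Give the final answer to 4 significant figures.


sag = 386.1570 * 1.3240^2 / (8 * 5884.2290)
sag = 0.01438 m


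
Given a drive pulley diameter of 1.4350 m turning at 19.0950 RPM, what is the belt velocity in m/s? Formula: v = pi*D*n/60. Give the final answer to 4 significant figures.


v = pi * 1.4350 * 19.0950 / 60
v = 1.435 m/s


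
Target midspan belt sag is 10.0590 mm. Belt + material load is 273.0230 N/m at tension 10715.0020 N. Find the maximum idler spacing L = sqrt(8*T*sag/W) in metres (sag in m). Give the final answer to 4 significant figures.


sag = 10.0590/1000 = 0.010059 m
L = sqrt(8 * 10715.0020 * 0.010059 / 273.0230)
L = 1.777 m


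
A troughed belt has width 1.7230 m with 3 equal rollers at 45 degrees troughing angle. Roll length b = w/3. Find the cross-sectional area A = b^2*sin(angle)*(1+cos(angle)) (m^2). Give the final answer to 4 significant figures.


b = 1.7230/3 = 0.574333 m
A = 0.574333^2 * sin(45 deg) * (1 + cos(45 deg))
A = 0.3982 m^2


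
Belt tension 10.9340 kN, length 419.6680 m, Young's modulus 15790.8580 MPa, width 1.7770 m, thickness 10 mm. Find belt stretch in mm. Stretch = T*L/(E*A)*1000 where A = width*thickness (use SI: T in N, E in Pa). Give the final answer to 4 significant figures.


A = 1.7770 * 0.01 = 0.01777 m^2
Stretch = 10.9340*1000 * 419.6680 / (15790.8580e6 * 0.01777) * 1000
Stretch = 16.35 mm


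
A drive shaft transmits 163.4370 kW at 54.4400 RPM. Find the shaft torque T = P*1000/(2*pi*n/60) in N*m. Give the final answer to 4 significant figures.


omega = 2*pi*54.4400/60 = 5.70094 rad/s
T = 163.4370*1000 / 5.70094
T = 28670 N*m


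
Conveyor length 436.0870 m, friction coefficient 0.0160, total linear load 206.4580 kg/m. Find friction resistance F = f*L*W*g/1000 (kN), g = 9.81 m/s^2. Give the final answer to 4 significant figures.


F = 0.0160 * 436.0870 * 206.4580 * 9.81 / 1000
F = 14.13 kN


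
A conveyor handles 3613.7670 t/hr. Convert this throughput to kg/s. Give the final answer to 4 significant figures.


m_dot = 3613.7670 * 1000 / 3600
m_dot = 1004 kg/s


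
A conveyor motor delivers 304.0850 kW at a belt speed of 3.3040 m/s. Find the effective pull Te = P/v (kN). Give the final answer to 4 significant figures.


Te = P / v = 304.0850 / 3.3040
Te = 92.04 kN


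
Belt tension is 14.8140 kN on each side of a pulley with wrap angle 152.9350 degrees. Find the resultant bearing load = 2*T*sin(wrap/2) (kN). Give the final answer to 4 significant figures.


F = 2 * 14.8140 * sin(152.9350/2 deg)
F = 28.81 kN


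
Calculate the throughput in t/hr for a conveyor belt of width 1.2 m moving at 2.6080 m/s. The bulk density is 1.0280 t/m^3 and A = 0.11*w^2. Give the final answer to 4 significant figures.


A = 0.11 * 1.2^2 = 0.1584 m^2
C = 0.1584 * 2.6080 * 1.0280 * 3600
C = 1529 t/hr


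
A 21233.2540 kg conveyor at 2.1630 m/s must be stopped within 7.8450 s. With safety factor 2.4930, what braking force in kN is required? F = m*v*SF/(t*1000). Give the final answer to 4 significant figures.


F = 21233.2540 * 2.1630 / 7.8450 * 2.4930 / 1000
F = 14.59 kN


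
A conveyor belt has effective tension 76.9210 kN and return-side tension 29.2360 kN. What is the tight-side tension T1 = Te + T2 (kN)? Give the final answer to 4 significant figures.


T1 = Te + T2 = 76.9210 + 29.2360
T1 = 106.2 kN


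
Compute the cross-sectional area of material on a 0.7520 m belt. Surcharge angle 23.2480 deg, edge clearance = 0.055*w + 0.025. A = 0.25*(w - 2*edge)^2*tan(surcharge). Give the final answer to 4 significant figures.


edge = 0.055*0.7520 + 0.025 = 0.06636 m
ew = 0.7520 - 2*0.06636 = 0.61928 m
A = 0.25 * 0.61928^2 * tan(23.2480 deg)
A = 0.04119 m^2


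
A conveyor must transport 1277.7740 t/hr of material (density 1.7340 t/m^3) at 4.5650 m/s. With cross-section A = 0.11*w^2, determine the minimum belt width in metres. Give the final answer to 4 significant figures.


A_req = 1277.7740 / (4.5650 * 1.7340 * 3600) = 0.0448396 m^2
w = sqrt(0.0448396 / 0.11)
w = 0.6385 m


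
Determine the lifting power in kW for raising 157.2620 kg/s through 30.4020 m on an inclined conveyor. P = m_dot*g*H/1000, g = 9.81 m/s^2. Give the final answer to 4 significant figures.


P = 157.2620 * 9.81 * 30.4020 / 1000
P = 46.90 kW


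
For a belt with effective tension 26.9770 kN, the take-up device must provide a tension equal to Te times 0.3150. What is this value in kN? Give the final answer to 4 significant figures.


T_tu = 26.9770 * 0.3150
T_tu = 8.498 kN


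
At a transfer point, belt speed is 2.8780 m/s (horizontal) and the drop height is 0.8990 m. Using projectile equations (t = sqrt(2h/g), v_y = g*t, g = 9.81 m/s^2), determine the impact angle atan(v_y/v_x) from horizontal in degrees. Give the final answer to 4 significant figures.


t = sqrt(2*0.8990/9.81) = 0.428115 s
v_y = 9.81 * 0.428115 = 4.19981 m/s
angle = atan(4.19981 / 2.8780) = 55.58 deg


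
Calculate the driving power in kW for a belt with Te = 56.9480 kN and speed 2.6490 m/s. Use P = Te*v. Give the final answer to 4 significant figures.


P = Te * v = 56.9480 * 2.6490
P = 150.9 kW


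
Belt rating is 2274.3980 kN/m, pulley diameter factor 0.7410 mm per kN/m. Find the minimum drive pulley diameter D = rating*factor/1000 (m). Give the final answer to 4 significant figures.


D = 2274.3980 * 0.7410 / 1000
D = 1.685 m


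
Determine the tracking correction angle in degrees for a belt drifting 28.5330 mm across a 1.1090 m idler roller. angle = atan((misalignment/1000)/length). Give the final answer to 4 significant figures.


misalign_m = 28.5330 / 1000 = 0.028533 m
angle = atan(0.028533 / 1.1090)
angle = 1.474 deg


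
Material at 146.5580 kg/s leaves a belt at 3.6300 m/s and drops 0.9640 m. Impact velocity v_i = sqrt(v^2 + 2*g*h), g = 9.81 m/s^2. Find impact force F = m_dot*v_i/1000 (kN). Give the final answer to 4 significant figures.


v_i = sqrt(3.6300^2 + 2*9.81*0.9640) = 5.66485 m/s
F = 146.5580 * 5.66485 / 1000
F = 0.8302 kN


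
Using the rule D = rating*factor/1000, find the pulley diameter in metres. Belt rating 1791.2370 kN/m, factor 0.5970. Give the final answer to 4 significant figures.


D = 1791.2370 * 0.5970 / 1000
D = 1.069 m


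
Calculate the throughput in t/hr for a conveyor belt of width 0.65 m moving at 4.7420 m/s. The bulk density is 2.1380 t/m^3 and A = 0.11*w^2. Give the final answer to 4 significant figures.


A = 0.11 * 0.65^2 = 0.046475 m^2
C = 0.046475 * 4.7420 * 2.1380 * 3600
C = 1696 t/hr


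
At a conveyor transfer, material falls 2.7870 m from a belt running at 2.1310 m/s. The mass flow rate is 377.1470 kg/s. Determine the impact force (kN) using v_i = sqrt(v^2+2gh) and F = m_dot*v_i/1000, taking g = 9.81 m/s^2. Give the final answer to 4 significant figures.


v_i = sqrt(2.1310^2 + 2*9.81*2.7870) = 7.69559 m/s
F = 377.1470 * 7.69559 / 1000
F = 2.902 kN


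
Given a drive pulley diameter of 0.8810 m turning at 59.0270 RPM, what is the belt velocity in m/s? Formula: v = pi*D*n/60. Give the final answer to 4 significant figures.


v = pi * 0.8810 * 59.0270 / 60
v = 2.723 m/s


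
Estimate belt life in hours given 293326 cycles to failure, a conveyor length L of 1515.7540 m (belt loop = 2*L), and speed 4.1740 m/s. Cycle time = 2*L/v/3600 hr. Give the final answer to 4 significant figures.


cycle_time = 2 * 1515.7540 / 4.1740 / 3600 = 0.201745 hr
life = 293326 * 0.201745 = 59180 hours


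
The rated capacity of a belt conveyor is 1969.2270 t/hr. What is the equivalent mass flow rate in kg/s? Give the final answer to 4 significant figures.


m_dot = 1969.2270 * 1000 / 3600
m_dot = 547.0 kg/s


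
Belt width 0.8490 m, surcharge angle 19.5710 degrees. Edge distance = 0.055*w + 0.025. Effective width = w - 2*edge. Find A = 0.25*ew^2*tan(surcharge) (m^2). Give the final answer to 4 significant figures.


edge = 0.055*0.8490 + 0.025 = 0.071695 m
ew = 0.8490 - 2*0.071695 = 0.70561 m
A = 0.25 * 0.70561^2 * tan(19.5710 deg)
A = 0.04425 m^2


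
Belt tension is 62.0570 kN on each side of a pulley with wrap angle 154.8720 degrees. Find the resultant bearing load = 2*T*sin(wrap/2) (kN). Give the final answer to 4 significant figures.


F = 2 * 62.0570 * sin(154.8720/2 deg)
F = 121.1 kN


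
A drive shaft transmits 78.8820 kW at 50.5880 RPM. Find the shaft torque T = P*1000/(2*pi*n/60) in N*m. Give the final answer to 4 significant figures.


omega = 2*pi*50.5880/60 = 5.29756 rad/s
T = 78.8820*1000 / 5.29756
T = 14890 N*m


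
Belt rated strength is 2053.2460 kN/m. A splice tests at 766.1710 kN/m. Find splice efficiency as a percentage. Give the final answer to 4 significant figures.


Eff = 766.1710 / 2053.2460 * 100
Eff = 37.32 %


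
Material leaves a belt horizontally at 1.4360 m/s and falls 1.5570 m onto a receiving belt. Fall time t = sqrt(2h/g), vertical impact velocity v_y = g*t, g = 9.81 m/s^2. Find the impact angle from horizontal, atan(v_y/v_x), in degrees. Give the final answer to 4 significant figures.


t = sqrt(2*1.5570/9.81) = 0.56341 s
v_y = 9.81 * 0.56341 = 5.52705 m/s
angle = atan(5.52705 / 1.4360) = 75.44 deg


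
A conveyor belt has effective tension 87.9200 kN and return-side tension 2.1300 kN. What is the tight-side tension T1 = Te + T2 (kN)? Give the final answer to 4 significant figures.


T1 = Te + T2 = 87.9200 + 2.1300
T1 = 90.05 kN


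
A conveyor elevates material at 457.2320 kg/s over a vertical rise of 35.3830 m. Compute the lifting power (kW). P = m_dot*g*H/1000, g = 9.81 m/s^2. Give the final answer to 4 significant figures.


P = 457.2320 * 9.81 * 35.3830 / 1000
P = 158.7 kW


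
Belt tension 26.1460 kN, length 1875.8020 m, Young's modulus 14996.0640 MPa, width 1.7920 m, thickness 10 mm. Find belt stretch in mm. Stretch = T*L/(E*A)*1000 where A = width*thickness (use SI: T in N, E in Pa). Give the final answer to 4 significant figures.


A = 1.7920 * 0.01 = 0.01792 m^2
Stretch = 26.1460*1000 * 1875.8020 / (14996.0640e6 * 0.01792) * 1000
Stretch = 182.5 mm


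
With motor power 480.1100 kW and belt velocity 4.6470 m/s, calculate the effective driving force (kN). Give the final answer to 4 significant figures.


Te = P / v = 480.1100 / 4.6470
Te = 103.3 kN


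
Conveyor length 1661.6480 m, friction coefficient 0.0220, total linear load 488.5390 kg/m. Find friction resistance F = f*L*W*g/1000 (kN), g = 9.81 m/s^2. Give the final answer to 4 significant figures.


F = 0.0220 * 1661.6480 * 488.5390 * 9.81 / 1000
F = 175.2 kN


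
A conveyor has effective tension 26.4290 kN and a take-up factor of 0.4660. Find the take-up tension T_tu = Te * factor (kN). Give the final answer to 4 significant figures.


T_tu = 26.4290 * 0.4660
T_tu = 12.32 kN


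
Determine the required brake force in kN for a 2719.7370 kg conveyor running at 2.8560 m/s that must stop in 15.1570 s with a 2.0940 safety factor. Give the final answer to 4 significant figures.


F = 2719.7370 * 2.8560 / 15.1570 * 2.0940 / 1000
F = 1.073 kN


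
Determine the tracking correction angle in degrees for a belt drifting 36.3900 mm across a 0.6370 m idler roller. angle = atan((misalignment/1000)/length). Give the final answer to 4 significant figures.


misalign_m = 36.3900 / 1000 = 0.036390 m
angle = atan(0.036390 / 0.6370)
angle = 3.270 deg
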